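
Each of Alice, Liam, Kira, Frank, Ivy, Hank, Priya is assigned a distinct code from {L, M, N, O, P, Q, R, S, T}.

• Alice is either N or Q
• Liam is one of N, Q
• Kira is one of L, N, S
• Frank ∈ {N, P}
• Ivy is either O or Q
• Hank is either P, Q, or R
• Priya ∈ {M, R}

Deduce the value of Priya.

M

Alice and Liam share exactly the 2 values {N, Q}; by pigeonhole those values go to them, so strike N, Q from Kira, Frank, Ivy, Hank.
That leaves Frank = P. So Hank can't be P.
That leaves Ivy = O.
Hank has just one choice, so Hank = R. Remove R from Priya.
So Priya = M.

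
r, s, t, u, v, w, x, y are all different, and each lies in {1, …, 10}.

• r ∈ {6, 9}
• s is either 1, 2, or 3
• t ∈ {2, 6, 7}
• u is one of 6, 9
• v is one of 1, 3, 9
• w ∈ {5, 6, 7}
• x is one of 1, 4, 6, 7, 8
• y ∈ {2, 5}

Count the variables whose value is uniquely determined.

0

r and u share exactly the 2 values {6, 9}; by pigeonhole those values go to them, so strike 6, 9 from t, v, w, x.
t, w, y share exactly the 3 values {2, 5, 7}; by pigeonhole those values go to them, so strike 2, 5, 7 from s, x.
The 2 variables s and v are confined to {1, 3}, which locks those values in; drop them from x.
Determined: none. The other variables each still have more than one consistent value. That makes 0.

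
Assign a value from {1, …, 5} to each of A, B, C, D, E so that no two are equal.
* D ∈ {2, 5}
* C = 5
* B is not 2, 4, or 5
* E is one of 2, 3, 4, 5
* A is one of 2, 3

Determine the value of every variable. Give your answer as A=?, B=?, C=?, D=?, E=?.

C has just one choice, so C = 5. Eliminate 5 elsewhere: D, E.
D must be 2 (only option left). Eliminate 2 elsewhere: A, E.
A's domain is down to {3}, so A = 3. So B, E can't be 3.
B must be 1 (only option left).
That leaves E = 4.

A=3, B=1, C=5, D=2, E=4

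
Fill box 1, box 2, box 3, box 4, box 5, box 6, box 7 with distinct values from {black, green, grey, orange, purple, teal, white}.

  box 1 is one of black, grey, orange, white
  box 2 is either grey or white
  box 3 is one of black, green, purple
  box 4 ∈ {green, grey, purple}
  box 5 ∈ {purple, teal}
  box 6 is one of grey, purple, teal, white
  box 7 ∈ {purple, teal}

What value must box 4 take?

green

The 7 variables draw from only 7 values {black, green, grey, orange, purple, teal, white}, so each is used; only box 1 can be orange, hence box 1 = orange.
Among the 6 still-open variables, black fits only box 3 (and all 6 values in {black, green, grey, purple, teal, white} must be used), so box 3 = black.
Among the 5 still-open variables, green fits only box 4 (and all 5 values in {green, grey, purple, teal, white} must be used), so box 4 = green.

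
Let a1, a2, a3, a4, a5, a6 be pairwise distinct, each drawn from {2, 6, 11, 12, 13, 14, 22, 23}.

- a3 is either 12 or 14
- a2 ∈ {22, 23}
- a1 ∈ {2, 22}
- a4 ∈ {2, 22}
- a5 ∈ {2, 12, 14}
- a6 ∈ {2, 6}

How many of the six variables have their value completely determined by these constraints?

2

The 6 variables together cover exactly {2, 6, 12, 14, 22, 23} — 6 values for 6 variables — and 6 appears only in a6's list, so a6 = 6.
Among the 5 still-open variables, 23 fits only a2 (and all 5 values in {2, 12, 14, 22, 23} must be used), so a2 = 23.
a1 and a4 between them cover only {2, 22} — a naked pair. Remove those values from a5.
Determined: a2=23, a6=6. The other variables each still have more than one consistent value. That makes 2.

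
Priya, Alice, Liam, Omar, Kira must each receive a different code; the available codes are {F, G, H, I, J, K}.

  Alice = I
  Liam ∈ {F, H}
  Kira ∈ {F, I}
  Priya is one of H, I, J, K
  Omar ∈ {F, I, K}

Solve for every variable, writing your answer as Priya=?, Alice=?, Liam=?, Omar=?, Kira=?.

Alice's domain is down to {I}, so Alice = I. Eliminate I elsewhere: Priya, Omar, Kira.
Kira's domain is down to {F}, so Kira = F. Strike F from Liam, Omar.
Liam has just one choice, so Liam = H. So Priya can't be H.
Omar must be K (only option left). So Priya can't be K.
Priya has just one choice, so Priya = J.

Priya=J, Alice=I, Liam=H, Omar=K, Kira=F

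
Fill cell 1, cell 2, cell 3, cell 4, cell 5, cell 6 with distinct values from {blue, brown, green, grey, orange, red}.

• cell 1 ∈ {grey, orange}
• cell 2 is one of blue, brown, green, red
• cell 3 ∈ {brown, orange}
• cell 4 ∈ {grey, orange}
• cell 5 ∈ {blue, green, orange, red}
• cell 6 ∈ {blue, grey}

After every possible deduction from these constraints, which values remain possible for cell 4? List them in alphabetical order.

cell 1 and cell 4 between them cover only {grey, orange} — a naked pair. Remove those values from cell 3, cell 5, cell 6.
cell 3 has just one choice, so cell 3 = brown. Strike brown from cell 2.
cell 6 has just one choice, so cell 6 = blue. Eliminate blue elsewhere: cell 2, cell 5.
No further eliminations apply; cell 4 can still be any of grey, orange.

grey, orange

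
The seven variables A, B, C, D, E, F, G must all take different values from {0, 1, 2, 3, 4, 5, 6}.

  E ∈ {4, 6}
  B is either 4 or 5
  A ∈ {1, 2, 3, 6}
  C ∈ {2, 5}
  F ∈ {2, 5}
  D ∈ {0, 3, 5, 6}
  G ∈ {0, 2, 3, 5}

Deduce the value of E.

Among the 7 variables, 1 fits only A (and all 7 values in {0, 1, 2, 3, 4, 5, 6} must be used), so A = 1.
C and F share exactly the 2 values {2, 5}; by pigeonhole those values go to them, so strike 2, 5 from B, D, G.
B's domain is down to {4}, so B = 4. So E can't be 4.
So E = 6.

6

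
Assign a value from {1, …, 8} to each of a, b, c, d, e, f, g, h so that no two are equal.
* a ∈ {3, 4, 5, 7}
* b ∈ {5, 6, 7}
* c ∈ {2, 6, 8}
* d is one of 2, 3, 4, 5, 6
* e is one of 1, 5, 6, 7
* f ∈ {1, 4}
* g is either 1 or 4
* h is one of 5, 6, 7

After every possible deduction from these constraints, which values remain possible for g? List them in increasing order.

1, 4

The 8 variables draw from only 8 values {1, 2, 3, 4, 5, 6, 7, 8}, so each is used; only c can be 8, hence c = 8.
The 7 still-open variables draw from only 7 values {1, 2, 3, 4, 5, 6, 7}, so each is used; only d can be 2, hence d = 2.
The 6 still-open variables together cover exactly {1, 3, 4, 5, 6, 7} — 6 values for 6 variables — and 3 appears only in a's list, so a = 3.
f and g between them cover only {1, 4} — a naked pair. Remove those values from e.
No further eliminations apply; g can still be any of 1, 4.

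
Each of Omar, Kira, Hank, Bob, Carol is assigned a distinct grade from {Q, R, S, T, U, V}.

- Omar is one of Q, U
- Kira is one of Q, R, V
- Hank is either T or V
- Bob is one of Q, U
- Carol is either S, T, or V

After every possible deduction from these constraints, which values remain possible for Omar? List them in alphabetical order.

Omar and Bob between them cover only {Q, U} — a naked pair. Remove those values from Kira.
No further eliminations apply; Omar can still be any of Q, U.

Q, U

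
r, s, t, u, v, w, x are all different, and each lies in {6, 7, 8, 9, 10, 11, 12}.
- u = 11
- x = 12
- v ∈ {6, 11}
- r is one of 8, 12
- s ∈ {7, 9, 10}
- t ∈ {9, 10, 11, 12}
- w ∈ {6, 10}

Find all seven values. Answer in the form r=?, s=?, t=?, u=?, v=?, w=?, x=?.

r=8, s=7, t=9, u=11, v=6, w=10, x=12

u has just one choice, so u = 11. Strike 11 from t, v.
That leaves v = 6. Remove 6 from w.
w has just one choice, so w = 10. Eliminate 10 elsewhere: s, t.
x has just one choice, so x = 12. Remove 12 from r, t.
r has just one choice, so r = 8.
t has just one choice, so t = 9. So s can't be 9.
s's domain is down to {7}, so s = 7.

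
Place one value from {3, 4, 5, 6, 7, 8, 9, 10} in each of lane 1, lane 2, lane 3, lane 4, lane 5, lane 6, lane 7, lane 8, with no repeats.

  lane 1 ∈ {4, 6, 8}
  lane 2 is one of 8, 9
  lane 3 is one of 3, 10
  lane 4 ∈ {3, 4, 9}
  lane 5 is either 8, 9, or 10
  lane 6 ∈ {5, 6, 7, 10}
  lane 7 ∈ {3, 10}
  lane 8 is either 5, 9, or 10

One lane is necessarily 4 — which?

The 8 variables together cover exactly {3, 4, 5, 6, 7, 8, 9, 10} — 8 values for 8 variables — and 7 appears only in lane 6's list, so lane 6 = 7.
Among the 7 still-open variables, 5 fits only lane 8 (and all 7 values in {3, 4, 5, 6, 8, 9, 10} must be used), so lane 8 = 5.
The 6 still-open variables together cover exactly {3, 4, 6, 8, 9, 10} — 6 values for 6 variables — and 6 appears only in lane 1's list, so lane 1 = 6.
Among the 5 still-open variables, 4 fits only lane 4 (and all 5 values in {3, 4, 8, 9, 10} must be used), so lane 4 = 4.

lane 4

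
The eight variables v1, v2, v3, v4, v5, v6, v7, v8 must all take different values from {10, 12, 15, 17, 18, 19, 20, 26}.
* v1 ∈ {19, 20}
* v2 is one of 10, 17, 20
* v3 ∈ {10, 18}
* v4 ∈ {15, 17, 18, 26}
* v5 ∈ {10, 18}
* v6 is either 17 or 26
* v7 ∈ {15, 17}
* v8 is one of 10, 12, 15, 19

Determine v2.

20

Among the 8 variables, 12 fits only v8 (and all 8 values in {10, 12, 15, 17, 18, 19, 20, 26} must be used), so v8 = 12.
The 7 still-open variables together cover exactly {10, 15, 17, 18, 19, 20, 26} — 7 values for 7 variables — and 19 appears only in v1's list, so v1 = 19.
The 6 still-open variables draw from only 6 values {10, 15, 17, 18, 20, 26}, so each is used; only v2 can be 20, hence v2 = 20.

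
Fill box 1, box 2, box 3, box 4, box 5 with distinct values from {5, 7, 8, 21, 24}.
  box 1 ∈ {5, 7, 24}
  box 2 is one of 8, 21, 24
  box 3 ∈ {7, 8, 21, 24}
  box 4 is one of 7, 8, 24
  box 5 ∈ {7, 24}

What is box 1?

The 5 variables together cover exactly {5, 7, 8, 21, 24} — 5 values for 5 variables — and 5 appears only in box 1's list, so box 1 = 5.

5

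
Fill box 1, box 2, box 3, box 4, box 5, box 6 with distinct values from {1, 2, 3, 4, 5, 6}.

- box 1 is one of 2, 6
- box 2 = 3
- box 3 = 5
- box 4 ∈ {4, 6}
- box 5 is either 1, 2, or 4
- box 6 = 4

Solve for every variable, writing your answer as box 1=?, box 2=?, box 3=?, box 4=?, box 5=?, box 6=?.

box 2's domain is down to {3}, so box 2 = 3.
box 3 has just one choice, so box 3 = 5.
That leaves box 6 = 4. Strike 4 from box 4, box 5.
box 4's domain is down to {6}, so box 4 = 6. So box 1 can't be 6.
box 1 has just one choice, so box 1 = 2. So box 5 can't be 2.
box 5's domain is down to {1}, so box 5 = 1.

box 1=2, box 2=3, box 3=5, box 4=6, box 5=1, box 6=4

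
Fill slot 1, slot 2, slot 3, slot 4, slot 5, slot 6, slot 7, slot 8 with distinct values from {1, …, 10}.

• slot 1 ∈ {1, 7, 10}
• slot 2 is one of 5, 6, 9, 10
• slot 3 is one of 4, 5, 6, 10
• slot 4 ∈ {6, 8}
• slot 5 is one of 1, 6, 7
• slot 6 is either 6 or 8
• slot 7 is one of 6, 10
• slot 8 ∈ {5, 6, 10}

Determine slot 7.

The 8 variables together cover exactly {1, 4, 5, 6, 7, 8, 9, 10} — 8 values for 8 variables — and 4 appears only in slot 3's list, so slot 3 = 4.
Among the 7 still-open variables, 9 fits only slot 2 (and all 7 values in {1, 5, 6, 7, 8, 9, 10} must be used), so slot 2 = 9.
The 6 still-open variables together cover exactly {1, 5, 6, 7, 8, 10} — 6 values for 6 variables — and 5 appears only in slot 8's list, so slot 8 = 5.
slot 4 and slot 6 between them cover only {6, 8} — a naked pair. Remove those values from slot 5, slot 7.
So slot 7 = 10.

10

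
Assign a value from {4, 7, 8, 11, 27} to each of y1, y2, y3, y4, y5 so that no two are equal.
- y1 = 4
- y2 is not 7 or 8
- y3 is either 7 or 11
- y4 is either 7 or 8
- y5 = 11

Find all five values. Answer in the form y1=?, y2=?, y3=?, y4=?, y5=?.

y1 has just one choice, so y1 = 4. So y2 can't be 4.
y5's domain is down to {11}, so y5 = 11. Eliminate 11 elsewhere: y2, y3.
y2's domain is down to {27}, so y2 = 27.
y3 has just one choice, so y3 = 7. So y4 can't be 7.
y4 has just one choice, so y4 = 8.

y1=4, y2=27, y3=7, y4=8, y5=11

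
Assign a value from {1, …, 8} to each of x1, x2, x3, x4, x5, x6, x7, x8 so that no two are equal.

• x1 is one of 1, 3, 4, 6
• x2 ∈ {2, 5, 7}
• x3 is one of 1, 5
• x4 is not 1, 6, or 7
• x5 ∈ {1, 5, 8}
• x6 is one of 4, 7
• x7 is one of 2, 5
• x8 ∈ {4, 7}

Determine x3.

1

The 8 variables draw from only 8 values {1, 2, 3, 4, 5, 6, 7, 8}, so each is used; only x1 can be 6, hence x1 = 6.
Among the 7 still-open variables, 3 fits only x4 (and all 7 values in {1, 2, 3, 4, 5, 7, 8} must be used), so x4 = 3.
The 6 still-open variables draw from only 6 values {1, 2, 4, 5, 7, 8}, so each is used; only x5 can be 8, hence x5 = 8.
Among the 5 still-open variables, 1 fits only x3 (and all 5 values in {1, 2, 4, 5, 7} must be used), so x3 = 1.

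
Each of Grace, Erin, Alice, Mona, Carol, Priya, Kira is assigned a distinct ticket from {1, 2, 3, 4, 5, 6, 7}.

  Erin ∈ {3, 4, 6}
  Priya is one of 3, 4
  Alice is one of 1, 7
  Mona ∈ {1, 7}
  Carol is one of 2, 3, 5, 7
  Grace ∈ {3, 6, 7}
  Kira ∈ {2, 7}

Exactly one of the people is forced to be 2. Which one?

The 7 variables together cover exactly {1, 2, 3, 4, 5, 6, 7} — 7 values for 7 variables — and 5 appears only in Carol's list, so Carol = 5.
The 6 still-open variables together cover exactly {1, 2, 3, 4, 6, 7} — 6 values for 6 variables — and 2 appears only in Kira's list, so Kira = 2.

Kira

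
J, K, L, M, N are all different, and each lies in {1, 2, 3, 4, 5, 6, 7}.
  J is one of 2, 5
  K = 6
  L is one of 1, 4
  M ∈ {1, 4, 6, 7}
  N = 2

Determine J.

K has just one choice, so K = 6. So M can't be 6.
That leaves N = 2. So J can't be 2.
So J = 5.

5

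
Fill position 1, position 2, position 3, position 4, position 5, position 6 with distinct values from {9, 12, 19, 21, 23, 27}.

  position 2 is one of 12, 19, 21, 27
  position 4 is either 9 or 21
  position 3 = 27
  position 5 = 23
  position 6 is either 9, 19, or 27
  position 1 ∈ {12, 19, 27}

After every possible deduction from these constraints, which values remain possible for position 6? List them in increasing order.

position 3's domain is down to {27}, so position 3 = 27. Strike 27 from position 1, position 2, position 6.
position 5's domain is down to {23}, so position 5 = 23.
No further eliminations apply; position 6 can still be any of 9, 19.

9, 19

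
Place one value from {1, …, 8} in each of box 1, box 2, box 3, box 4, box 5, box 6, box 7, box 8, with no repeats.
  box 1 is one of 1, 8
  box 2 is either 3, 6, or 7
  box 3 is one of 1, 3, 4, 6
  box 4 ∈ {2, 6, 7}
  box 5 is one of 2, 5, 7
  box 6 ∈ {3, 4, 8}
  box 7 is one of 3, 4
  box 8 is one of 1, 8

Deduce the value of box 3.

6

The 8 variables together cover exactly {1, 2, 3, 4, 5, 6, 7, 8} — 8 values for 8 variables — and 5 appears only in box 5's list, so box 5 = 5.
The 7 still-open variables draw from only 7 values {1, 2, 3, 4, 6, 7, 8}, so each is used; only box 4 can be 2, hence box 4 = 2.
Among the 6 still-open variables, 7 fits only box 2 (and all 6 values in {1, 3, 4, 6, 7, 8} must be used), so box 2 = 7.
The 5 still-open variables together cover exactly {1, 3, 4, 6, 8} — 5 values for 5 variables — and 6 appears only in box 3's list, so box 3 = 6.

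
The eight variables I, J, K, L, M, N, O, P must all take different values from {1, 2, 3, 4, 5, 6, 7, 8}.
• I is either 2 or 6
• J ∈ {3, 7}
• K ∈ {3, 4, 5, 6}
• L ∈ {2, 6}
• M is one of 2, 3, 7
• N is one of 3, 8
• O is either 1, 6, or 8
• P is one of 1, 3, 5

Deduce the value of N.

Among the 8 variables, 4 fits only K (and all 8 values in {1, 2, 3, 4, 5, 6, 7, 8} must be used), so K = 4.
Among the 7 still-open variables, 5 fits only P (and all 7 values in {1, 2, 3, 5, 6, 7, 8} must be used), so P = 5.
The 6 still-open variables draw from only 6 values {1, 2, 3, 6, 7, 8}, so each is used; only O can be 1, hence O = 1.
The 5 still-open variables together cover exactly {2, 3, 6, 7, 8} — 5 values for 5 variables — and 8 appears only in N's list, so N = 8.

8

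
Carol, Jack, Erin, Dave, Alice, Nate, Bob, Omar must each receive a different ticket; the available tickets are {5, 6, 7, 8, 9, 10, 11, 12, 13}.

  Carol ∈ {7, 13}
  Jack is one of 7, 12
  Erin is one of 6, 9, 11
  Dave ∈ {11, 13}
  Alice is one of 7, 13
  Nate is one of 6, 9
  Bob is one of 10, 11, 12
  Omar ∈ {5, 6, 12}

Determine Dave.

11

The 8 variables together cover exactly {5, 6, 7, 9, 10, 11, 12, 13} — 8 values for 8 variables — and 5 appears only in Omar's list, so Omar = 5.
The 7 still-open variables together cover exactly {6, 7, 9, 10, 11, 12, 13} — 7 values for 7 variables — and 10 appears only in Bob's list, so Bob = 10.
Among the 6 still-open variables, 12 fits only Jack (and all 6 values in {6, 7, 9, 11, 12, 13} must be used), so Jack = 12.
Carol and Alice share exactly the 2 values {7, 13}; by pigeonhole those values go to them, so strike 7, 13 from Dave.
So Dave = 11.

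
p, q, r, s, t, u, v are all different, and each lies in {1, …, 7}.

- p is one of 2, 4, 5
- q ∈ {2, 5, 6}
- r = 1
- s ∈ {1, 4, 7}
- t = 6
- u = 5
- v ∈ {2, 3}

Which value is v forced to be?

r's domain is down to {1}, so r = 1. Eliminate 1 elsewhere: s.
t must be 6 (only option left). Strike 6 from q.
u has just one choice, so u = 5. Remove 5 from p, q.
That leaves q = 2. Remove 2 from p, v.
So v = 3.

3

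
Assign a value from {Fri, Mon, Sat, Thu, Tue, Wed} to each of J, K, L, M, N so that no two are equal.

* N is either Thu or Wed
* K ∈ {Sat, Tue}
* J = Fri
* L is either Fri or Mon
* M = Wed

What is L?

Mon

J's domain is down to {Fri}, so J = Fri. So L can't be Fri.
So L = Mon.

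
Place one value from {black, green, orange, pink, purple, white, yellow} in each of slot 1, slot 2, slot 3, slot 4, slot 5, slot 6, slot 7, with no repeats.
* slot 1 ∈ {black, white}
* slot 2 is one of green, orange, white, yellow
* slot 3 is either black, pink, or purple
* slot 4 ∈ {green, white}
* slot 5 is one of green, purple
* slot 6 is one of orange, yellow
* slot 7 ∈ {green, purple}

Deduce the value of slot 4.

white

The 7 variables together cover exactly {black, green, orange, pink, purple, white, yellow} — 7 values for 7 variables — and pink appears only in slot 3's list, so slot 3 = pink.
The 6 still-open variables draw from only 6 values {black, green, orange, purple, white, yellow}, so each is used; only slot 1 can be black, hence slot 1 = black.
slot 5 and slot 7 share exactly the 2 values {green, purple}; by pigeonhole those values go to them, so strike green, purple from slot 2, slot 4.
So slot 4 = white.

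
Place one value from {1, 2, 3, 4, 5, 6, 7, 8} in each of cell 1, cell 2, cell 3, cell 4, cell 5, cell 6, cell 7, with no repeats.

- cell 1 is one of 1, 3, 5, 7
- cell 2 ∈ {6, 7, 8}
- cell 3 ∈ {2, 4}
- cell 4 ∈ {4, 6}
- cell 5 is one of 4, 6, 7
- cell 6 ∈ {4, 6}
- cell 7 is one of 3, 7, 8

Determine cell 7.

3

The 2 variables cell 4 and cell 6 are confined to {4, 6}, which locks those values in; drop them from cell 2, cell 3, cell 5.
cell 3 must be 2 (only option left).
cell 5's domain is down to {7}, so cell 5 = 7. Strike 7 from cell 1, cell 2, cell 7.
cell 2 has just one choice, so cell 2 = 8. So cell 7 can't be 8.
So cell 7 = 3.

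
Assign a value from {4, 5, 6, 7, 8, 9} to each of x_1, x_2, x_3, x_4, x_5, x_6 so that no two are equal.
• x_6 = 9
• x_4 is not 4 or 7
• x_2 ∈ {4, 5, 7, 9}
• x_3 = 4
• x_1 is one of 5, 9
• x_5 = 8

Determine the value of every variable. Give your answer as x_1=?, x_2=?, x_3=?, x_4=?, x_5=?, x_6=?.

x_3 has just one choice, so x_3 = 4. Remove 4 from x_2.
x_5 must be 8 (only option left). Strike 8 from x_4.
That leaves x_6 = 9. So x_1, x_2, x_4 can't be 9.
x_1 has just one choice, so x_1 = 5. Eliminate 5 elsewhere: x_2, x_4.
x_2 has just one choice, so x_2 = 7.
x_4 has just one choice, so x_4 = 6.

x_1=5, x_2=7, x_3=4, x_4=6, x_5=8, x_6=9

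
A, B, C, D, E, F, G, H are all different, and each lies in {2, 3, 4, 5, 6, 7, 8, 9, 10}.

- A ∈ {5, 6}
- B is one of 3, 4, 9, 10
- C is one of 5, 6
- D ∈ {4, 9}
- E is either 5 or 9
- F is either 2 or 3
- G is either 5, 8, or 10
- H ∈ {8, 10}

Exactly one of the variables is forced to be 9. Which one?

The 8 variables draw from only 8 values {2, 3, 4, 5, 6, 8, 9, 10}, so each is used; only F can be 2, hence F = 2.
The 7 still-open variables draw from only 7 values {3, 4, 5, 6, 8, 9, 10}, so each is used; only B can be 3, hence B = 3.
The 6 still-open variables together cover exactly {4, 5, 6, 8, 9, 10} — 6 values for 6 variables — and 4 appears only in D's list, so D = 4.
Among the 5 still-open variables, 9 fits only E (and all 5 values in {5, 6, 8, 9, 10} must be used), so E = 9.

E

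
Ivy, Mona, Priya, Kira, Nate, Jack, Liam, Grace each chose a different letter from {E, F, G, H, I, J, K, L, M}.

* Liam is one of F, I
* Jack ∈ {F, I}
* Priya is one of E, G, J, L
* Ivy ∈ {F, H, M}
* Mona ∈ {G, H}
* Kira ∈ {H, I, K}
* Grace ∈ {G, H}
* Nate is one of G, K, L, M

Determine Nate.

L

Mona and Grace between them cover only {G, H} — a naked pair. Remove those values from Ivy, Priya, Kira, Nate.
The 2 variables Jack and Liam are confined to {F, I}, which locks those values in; drop them from Ivy, Kira.
Ivy has just one choice, so Ivy = M. So Nate can't be M.
Kira has just one choice, so Kira = K. So Nate can't be K.
So Nate = L.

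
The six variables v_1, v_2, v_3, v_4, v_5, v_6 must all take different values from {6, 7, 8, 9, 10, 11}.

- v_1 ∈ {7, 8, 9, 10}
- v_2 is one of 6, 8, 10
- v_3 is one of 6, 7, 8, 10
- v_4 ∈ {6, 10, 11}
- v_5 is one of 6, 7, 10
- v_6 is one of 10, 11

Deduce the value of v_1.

9

Among the 6 variables, 9 fits only v_1 (and all 6 values in {6, 7, 8, 9, 10, 11} must be used), so v_1 = 9.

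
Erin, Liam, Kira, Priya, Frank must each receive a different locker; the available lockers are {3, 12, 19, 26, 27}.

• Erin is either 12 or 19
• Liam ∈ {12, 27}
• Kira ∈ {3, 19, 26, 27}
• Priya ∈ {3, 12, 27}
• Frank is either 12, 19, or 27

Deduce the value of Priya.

The 5 variables draw from only 5 values {3, 12, 19, 26, 27}, so each is used; only Kira can be 26, hence Kira = 26.
The 4 still-open variables together cover exactly {3, 12, 19, 27} — 4 values for 4 variables — and 3 appears only in Priya's list, so Priya = 3.

3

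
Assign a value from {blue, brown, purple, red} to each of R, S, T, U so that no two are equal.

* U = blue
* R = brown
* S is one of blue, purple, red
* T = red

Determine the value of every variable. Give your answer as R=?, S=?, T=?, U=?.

R=brown, S=purple, T=red, U=blue

R's domain is down to {brown}, so R = brown.
T must be red (only option left). Remove red from S.
U has just one choice, so U = blue. Remove blue from S.
S's domain is down to {purple}, so S = purple.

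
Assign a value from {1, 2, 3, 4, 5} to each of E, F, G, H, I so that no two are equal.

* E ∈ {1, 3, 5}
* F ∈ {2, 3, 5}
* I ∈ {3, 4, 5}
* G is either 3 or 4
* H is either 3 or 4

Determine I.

5

The 5 variables together cover exactly {1, 2, 3, 4, 5} — 5 values for 5 variables — and 1 appears only in E's list, so E = 1.
Among the 4 still-open variables, 2 fits only F (and all 4 values in {2, 3, 4, 5} must be used), so F = 2.
Among the 3 still-open variables, 5 fits only I (and all 3 values in {3, 4, 5} must be used), so I = 5.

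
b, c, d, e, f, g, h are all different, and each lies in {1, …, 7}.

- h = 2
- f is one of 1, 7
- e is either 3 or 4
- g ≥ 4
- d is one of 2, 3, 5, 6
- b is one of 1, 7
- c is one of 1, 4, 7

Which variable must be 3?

e

h's domain is down to {2}, so h = 2. Strike 2 from d.
b and f between them cover only {1, 7} — a naked pair. Remove those values from c, g.
c's domain is down to {4}, so c = 4. So e, g can't be 4.
So 3 goes to e.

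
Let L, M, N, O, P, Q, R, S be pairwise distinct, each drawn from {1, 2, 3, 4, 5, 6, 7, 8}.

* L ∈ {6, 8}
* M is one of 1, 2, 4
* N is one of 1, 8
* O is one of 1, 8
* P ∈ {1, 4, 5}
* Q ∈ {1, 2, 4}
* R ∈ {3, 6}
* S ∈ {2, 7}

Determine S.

7

The 8 variables together cover exactly {1, 2, 3, 4, 5, 6, 7, 8} — 8 values for 8 variables — and 3 appears only in R's list, so R = 3.
Among the 7 still-open variables, 5 fits only P (and all 7 values in {1, 2, 4, 5, 6, 7, 8} must be used), so P = 5.
The 6 still-open variables draw from only 6 values {1, 2, 4, 6, 7, 8}, so each is used; only L can be 6, hence L = 6.
The 5 still-open variables together cover exactly {1, 2, 4, 7, 8} — 5 values for 5 variables — and 7 appears only in S's list, so S = 7.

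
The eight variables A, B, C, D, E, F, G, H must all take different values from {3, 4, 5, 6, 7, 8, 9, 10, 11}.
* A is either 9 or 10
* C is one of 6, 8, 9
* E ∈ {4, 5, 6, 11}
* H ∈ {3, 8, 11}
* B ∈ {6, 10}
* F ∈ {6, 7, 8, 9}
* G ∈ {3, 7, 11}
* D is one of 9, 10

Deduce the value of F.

7

The 2 variables A and D are confined to {9, 10}, which locks those values in; drop them from B, C, F.
B must be 6 (only option left). Strike 6 from C, E, F.
C has just one choice, so C = 8. Eliminate 8 elsewhere: F, H.
So F = 7.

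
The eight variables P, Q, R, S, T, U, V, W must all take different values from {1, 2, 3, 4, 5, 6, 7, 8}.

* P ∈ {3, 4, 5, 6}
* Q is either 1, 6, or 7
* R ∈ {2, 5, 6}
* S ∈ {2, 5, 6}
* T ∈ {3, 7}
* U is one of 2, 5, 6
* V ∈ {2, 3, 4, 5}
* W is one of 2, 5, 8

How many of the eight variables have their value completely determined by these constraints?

3

The 8 variables draw from only 8 values {1, 2, 3, 4, 5, 6, 7, 8}, so each is used; only Q can be 1, hence Q = 1.
Among the 7 still-open variables, 7 fits only T (and all 7 values in {2, 3, 4, 5, 6, 7, 8} must be used), so T = 7.
The 6 still-open variables together cover exactly {2, 3, 4, 5, 6, 8} — 6 values for 6 variables — and 8 appears only in W's list, so W = 8.
R, S, U between them cover only {2, 5, 6} — a naked triple. Remove those values from P, V.
Determined: Q=1, T=7, W=8. The other variables each still have more than one consistent value. That makes 3.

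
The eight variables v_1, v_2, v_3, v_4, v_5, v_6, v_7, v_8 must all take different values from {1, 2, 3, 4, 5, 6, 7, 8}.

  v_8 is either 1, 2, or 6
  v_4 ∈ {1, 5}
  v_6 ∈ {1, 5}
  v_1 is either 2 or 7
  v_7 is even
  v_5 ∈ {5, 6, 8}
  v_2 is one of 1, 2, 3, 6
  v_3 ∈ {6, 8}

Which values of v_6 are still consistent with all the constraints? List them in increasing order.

1, 5

The 8 variables together cover exactly {1, 2, 3, 4, 5, 6, 7, 8} — 8 values for 8 variables — and 3 appears only in v_2's list, so v_2 = 3.
The 7 still-open variables draw from only 7 values {1, 2, 4, 5, 6, 7, 8}, so each is used; only v_7 can be 4, hence v_7 = 4.
The 6 still-open variables draw from only 6 values {1, 2, 5, 6, 7, 8}, so each is used; only v_1 can be 7, hence v_1 = 7.
The 5 still-open variables draw from only 5 values {1, 2, 5, 6, 8}, so each is used; only v_8 can be 2, hence v_8 = 2.
v_4 and v_6 between them cover only {1, 5} — a naked pair. Remove those values from v_5.
No further eliminations apply; v_6 can still be any of 1, 5.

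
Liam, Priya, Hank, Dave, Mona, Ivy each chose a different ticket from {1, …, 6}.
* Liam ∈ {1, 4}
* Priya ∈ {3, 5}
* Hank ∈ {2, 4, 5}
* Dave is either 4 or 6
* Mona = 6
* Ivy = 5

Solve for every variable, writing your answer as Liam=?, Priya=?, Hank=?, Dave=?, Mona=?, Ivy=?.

Liam=1, Priya=3, Hank=2, Dave=4, Mona=6, Ivy=5

Mona's domain is down to {6}, so Mona = 6. So Dave can't be 6.
Ivy's domain is down to {5}, so Ivy = 5. So Priya, Hank can't be 5.
That leaves Priya = 3.
Dave has just one choice, so Dave = 4. Eliminate 4 elsewhere: Liam, Hank.
That leaves Liam = 1.
Hank's domain is down to {2}, so Hank = 2.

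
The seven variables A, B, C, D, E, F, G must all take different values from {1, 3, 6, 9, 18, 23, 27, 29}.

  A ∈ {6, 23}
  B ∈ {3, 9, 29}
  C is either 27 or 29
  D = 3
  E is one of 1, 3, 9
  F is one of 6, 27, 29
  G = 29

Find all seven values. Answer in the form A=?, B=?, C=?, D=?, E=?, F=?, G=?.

A=23, B=9, C=27, D=3, E=1, F=6, G=29

D's domain is down to {3}, so D = 3. Eliminate 3 elsewhere: B, E.
G has just one choice, so G = 29. Remove 29 from B, C, F.
B has just one choice, so B = 9. Remove 9 from E.
C has just one choice, so C = 27. So F can't be 27.
E has just one choice, so E = 1.
F must be 6 (only option left). So A can't be 6.
A must be 23 (only option left).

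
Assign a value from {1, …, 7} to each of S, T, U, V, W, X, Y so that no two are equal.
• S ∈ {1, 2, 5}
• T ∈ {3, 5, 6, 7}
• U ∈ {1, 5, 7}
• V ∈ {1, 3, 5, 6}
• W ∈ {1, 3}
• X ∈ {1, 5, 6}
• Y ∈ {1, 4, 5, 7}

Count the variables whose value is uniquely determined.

Among the 7 variables, 2 fits only S (and all 7 values in {1, 2, 3, 4, 5, 6, 7} must be used), so S = 2.
Among the 6 still-open variables, 4 fits only Y (and all 6 values in {1, 3, 4, 5, 6, 7} must be used), so Y = 4.
Determined: S=2, Y=4. The other variables each still have more than one consistent value. That makes 2.

2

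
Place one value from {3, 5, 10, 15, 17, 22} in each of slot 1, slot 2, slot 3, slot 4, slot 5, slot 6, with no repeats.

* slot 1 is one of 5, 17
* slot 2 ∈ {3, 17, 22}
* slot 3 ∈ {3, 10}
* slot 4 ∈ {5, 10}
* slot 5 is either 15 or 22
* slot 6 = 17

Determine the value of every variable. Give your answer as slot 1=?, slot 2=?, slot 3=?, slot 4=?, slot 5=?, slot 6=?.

slot 6 must be 17 (only option left). So slot 1, slot 2 can't be 17.
slot 1's domain is down to {5}, so slot 1 = 5. Eliminate 5 elsewhere: slot 4.
slot 4 has just one choice, so slot 4 = 10. Eliminate 10 elsewhere: slot 3.
slot 3's domain is down to {3}, so slot 3 = 3. Strike 3 from slot 2.
slot 2 has just one choice, so slot 2 = 22. So slot 5 can't be 22.
slot 5 must be 15 (only option left).

slot 1=5, slot 2=22, slot 3=3, slot 4=10, slot 5=15, slot 6=17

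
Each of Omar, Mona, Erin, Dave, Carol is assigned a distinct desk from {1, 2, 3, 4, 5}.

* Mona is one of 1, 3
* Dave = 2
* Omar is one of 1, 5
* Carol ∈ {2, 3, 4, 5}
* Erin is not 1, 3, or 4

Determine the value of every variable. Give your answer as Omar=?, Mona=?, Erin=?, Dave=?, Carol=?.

Omar=1, Mona=3, Erin=5, Dave=2, Carol=4

Dave must be 2 (only option left). Strike 2 from Erin, Carol.
Erin has just one choice, so Erin = 5. Remove 5 from Omar, Carol.
That leaves Omar = 1. Eliminate 1 elsewhere: Mona.
Mona has just one choice, so Mona = 3. Remove 3 from Carol.
Carol has just one choice, so Carol = 4.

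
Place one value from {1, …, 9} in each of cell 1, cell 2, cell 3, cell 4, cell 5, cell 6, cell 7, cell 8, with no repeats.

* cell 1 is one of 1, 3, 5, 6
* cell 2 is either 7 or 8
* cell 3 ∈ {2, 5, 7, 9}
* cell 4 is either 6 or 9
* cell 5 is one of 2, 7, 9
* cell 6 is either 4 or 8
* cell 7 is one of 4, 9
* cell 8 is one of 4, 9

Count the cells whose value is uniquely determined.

5

The 2 variables cell 7 and cell 8 are confined to {4, 9}, which locks those values in; drop them from cell 3, cell 4, cell 5, cell 6.
cell 4 must be 6 (only option left). Strike 6 from cell 1.
cell 6 must be 8 (only option left). Strike 8 from cell 2.
That leaves cell 2 = 7. Remove 7 from cell 3, cell 5.
cell 5's domain is down to {2}, so cell 5 = 2. Remove 2 from cell 3.
cell 3 must be 5 (only option left). Strike 5 from cell 1.
Determined: cell 2=7, cell 3=5, cell 4=6, cell 5=2, cell 6=8. The other cells each still have more than one consistent value. That makes 5.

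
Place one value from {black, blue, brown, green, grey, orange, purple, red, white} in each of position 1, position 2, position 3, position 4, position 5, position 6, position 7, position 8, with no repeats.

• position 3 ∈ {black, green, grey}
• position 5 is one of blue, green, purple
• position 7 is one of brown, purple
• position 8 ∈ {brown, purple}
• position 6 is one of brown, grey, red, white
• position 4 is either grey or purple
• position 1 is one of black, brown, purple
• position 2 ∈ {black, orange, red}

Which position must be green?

position 7 and position 8 share exactly the 2 values {brown, purple}; by pigeonhole those values go to them, so strike brown, purple from position 1, position 4, position 5, position 6.
position 1 has just one choice, so position 1 = black. So position 2, position 3 can't be black.
position 4 must be grey (only option left). So position 3, position 6 can't be grey.
So green goes to position 3.

position 3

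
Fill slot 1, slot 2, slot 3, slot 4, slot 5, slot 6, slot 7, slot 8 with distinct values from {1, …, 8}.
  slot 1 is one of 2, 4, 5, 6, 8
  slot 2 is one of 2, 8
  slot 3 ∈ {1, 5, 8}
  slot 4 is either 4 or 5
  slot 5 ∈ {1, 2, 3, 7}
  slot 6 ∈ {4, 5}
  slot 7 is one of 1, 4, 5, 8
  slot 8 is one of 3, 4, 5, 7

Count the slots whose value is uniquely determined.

The 8 variables together cover exactly {1, 2, 3, 4, 5, 6, 7, 8} — 8 values for 8 variables — and 6 appears only in slot 1's list, so slot 1 = 6.
slot 4 and slot 6 between them cover only {4, 5} — a naked pair. Remove those values from slot 3, slot 7, slot 8.
slot 3 and slot 7 between them cover only {1, 8} — a naked pair. Remove those values from slot 2, slot 5.
slot 2's domain is down to {2}, so slot 2 = 2. So slot 5 can't be 2.
Determined: slot 1=6, slot 2=2. The other slots each still have more than one consistent value. That makes 2.

2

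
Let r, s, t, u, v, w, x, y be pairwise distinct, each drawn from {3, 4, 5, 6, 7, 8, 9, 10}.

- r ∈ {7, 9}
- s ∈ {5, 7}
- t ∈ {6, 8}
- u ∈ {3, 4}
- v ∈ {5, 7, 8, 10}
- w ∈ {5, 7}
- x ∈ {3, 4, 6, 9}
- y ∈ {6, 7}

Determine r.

The 8 variables draw from only 8 values {3, 4, 5, 6, 7, 8, 9, 10}, so each is used; only v can be 10, hence v = 10.
The 7 still-open variables draw from only 7 values {3, 4, 5, 6, 7, 8, 9}, so each is used; only t can be 8, hence t = 8.
s and w share exactly the 2 values {5, 7}; by pigeonhole those values go to them, so strike 5, 7 from r, y.
So r = 9.

9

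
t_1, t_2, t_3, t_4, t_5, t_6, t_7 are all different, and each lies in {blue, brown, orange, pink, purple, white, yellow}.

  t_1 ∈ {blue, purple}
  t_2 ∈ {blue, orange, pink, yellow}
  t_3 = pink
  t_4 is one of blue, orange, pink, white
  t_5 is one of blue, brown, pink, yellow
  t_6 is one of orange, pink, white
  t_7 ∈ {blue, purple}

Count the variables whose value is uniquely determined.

t_3 must be pink (only option left). Eliminate pink elsewhere: t_2, t_4, t_5, t_6.
The 6 still-open variables draw from only 6 values {blue, brown, orange, purple, white, yellow}, so each is used; only t_5 can be brown, hence t_5 = brown.
Among the 5 still-open variables, yellow fits only t_2 (and all 5 values in {blue, orange, purple, white, yellow} must be used), so t_2 = yellow.
t_1 and t_7 share exactly the 2 values {blue, purple}; by pigeonhole those values go to them, so strike blue, purple from t_4.
Determined: t_2=yellow, t_3=pink, t_5=brown. The other variables each still have more than one consistent value. That makes 3.

3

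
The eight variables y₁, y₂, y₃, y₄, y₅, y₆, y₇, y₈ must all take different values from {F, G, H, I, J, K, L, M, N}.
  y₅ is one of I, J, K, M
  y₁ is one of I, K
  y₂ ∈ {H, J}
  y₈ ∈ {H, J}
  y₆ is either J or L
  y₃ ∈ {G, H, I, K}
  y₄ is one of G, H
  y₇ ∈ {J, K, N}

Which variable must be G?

Among the 8 variables, L fits only y₆ (and all 8 values in {G, H, I, J, K, L, M, N} must be used), so y₆ = L.
Among the 7 still-open variables, M fits only y₅ (and all 7 values in {G, H, I, J, K, M, N} must be used), so y₅ = M.
Among the 6 still-open variables, N fits only y₇ (and all 6 values in {G, H, I, J, K, N} must be used), so y₇ = N.
y₂ and y₈ between them cover only {H, J} — a naked pair. Remove those values from y₃, y₄.
So G goes to y₄.

y₄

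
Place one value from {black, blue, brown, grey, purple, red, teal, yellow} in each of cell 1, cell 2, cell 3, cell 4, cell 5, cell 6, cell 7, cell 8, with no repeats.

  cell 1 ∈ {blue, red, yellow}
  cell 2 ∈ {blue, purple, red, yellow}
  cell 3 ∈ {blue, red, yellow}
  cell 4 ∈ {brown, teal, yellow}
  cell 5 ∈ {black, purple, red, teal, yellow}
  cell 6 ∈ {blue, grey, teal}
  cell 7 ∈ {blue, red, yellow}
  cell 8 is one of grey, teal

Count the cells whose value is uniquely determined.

3

The 8 variables draw from only 8 values {black, blue, brown, grey, purple, red, teal, yellow}, so each is used; only cell 5 can be black, hence cell 5 = black.
Among the 7 still-open variables, brown fits only cell 4 (and all 7 values in {blue, brown, grey, purple, red, teal, yellow} must be used), so cell 4 = brown.
Among the 6 still-open variables, purple fits only cell 2 (and all 6 values in {blue, grey, purple, red, teal, yellow} must be used), so cell 2 = purple.
cell 1, cell 3, cell 7 between them cover only {blue, red, yellow} — a naked triple. Remove those values from cell 6.
Determined: cell 2=purple, cell 4=brown, cell 5=black. The other cells each still have more than one consistent value. That makes 3.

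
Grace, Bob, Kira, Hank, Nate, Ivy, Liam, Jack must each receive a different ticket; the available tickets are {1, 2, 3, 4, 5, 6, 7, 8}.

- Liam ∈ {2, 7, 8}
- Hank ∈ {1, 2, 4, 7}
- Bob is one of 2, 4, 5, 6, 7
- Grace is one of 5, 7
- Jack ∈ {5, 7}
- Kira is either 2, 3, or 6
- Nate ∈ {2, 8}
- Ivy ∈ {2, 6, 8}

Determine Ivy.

Among the 8 variables, 1 fits only Hank (and all 8 values in {1, 2, 3, 4, 5, 6, 7, 8} must be used), so Hank = 1.
The 7 still-open variables together cover exactly {2, 3, 4, 5, 6, 7, 8} — 7 values for 7 variables — and 3 appears only in Kira's list, so Kira = 3.
The 6 still-open variables together cover exactly {2, 4, 5, 6, 7, 8} — 6 values for 6 variables — and 4 appears only in Bob's list, so Bob = 4.
Among the 5 still-open variables, 6 fits only Ivy (and all 5 values in {2, 5, 6, 7, 8} must be used), so Ivy = 6.

6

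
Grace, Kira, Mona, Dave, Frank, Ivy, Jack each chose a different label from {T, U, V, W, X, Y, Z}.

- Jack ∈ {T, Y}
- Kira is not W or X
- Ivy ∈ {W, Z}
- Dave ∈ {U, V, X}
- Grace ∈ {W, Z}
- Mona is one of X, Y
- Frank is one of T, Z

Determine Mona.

X

The 2 variables Grace and Ivy are confined to {W, Z}, which locks those values in; drop them from Kira, Frank.
Frank has just one choice, so Frank = T. Strike T from Kira, Jack.
Jack must be Y (only option left). Eliminate Y elsewhere: Kira, Mona.
So Mona = X.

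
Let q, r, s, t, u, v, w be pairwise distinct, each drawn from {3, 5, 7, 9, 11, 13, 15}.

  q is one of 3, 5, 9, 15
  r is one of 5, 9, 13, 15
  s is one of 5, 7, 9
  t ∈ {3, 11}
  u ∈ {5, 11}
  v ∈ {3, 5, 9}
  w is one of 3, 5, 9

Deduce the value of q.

The 7 variables together cover exactly {3, 5, 7, 9, 11, 13, 15} — 7 values for 7 variables — and 7 appears only in s's list, so s = 7.
The 6 still-open variables together cover exactly {3, 5, 9, 11, 13, 15} — 6 values for 6 variables — and 13 appears only in r's list, so r = 13.
The 5 still-open variables together cover exactly {3, 5, 9, 11, 15} — 5 values for 5 variables — and 15 appears only in q's list, so q = 15.

15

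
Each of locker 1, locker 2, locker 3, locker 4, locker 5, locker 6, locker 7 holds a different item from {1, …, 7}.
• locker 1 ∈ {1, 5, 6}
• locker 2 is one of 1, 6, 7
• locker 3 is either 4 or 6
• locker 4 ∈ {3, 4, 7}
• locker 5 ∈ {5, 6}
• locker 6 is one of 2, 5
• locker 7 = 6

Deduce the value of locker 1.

locker 7 has just one choice, so locker 7 = 6. Eliminate 6 elsewhere: locker 1, locker 2, locker 3, locker 5.
locker 3 has just one choice, so locker 3 = 4. So locker 4 can't be 4.
locker 5 has just one choice, so locker 5 = 5. So locker 1, locker 6 can't be 5.
So locker 1 = 1.

1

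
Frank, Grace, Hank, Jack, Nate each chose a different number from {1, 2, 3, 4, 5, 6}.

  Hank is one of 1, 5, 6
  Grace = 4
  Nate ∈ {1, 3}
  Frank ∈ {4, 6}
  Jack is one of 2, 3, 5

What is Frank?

6

Grace has just one choice, so Grace = 4. So Frank can't be 4.
So Frank = 6.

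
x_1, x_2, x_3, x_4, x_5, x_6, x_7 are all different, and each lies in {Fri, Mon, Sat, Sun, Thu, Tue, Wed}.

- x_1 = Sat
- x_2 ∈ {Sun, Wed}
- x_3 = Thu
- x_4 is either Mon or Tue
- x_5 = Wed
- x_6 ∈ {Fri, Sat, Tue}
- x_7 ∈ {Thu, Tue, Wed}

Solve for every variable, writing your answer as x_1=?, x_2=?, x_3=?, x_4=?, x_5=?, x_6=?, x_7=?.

x_1=Sat, x_2=Sun, x_3=Thu, x_4=Mon, x_5=Wed, x_6=Fri, x_7=Tue

x_1 has just one choice, so x_1 = Sat. So x_6 can't be Sat.
x_3's domain is down to {Thu}, so x_3 = Thu. So x_7 can't be Thu.
That leaves x_5 = Wed. Remove Wed from x_2, x_7.
x_7's domain is down to {Tue}, so x_7 = Tue. Eliminate Tue elsewhere: x_4, x_6.
x_2 must be Sun (only option left).
x_4 must be Mon (only option left).
That leaves x_6 = Fri.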